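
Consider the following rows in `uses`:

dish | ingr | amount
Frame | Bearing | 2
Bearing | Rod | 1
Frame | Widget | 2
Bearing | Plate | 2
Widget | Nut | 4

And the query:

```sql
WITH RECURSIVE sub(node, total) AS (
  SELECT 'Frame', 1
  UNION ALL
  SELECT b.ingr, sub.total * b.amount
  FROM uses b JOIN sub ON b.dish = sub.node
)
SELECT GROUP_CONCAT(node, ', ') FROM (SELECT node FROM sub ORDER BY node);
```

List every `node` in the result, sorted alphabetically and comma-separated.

Base: (Frame, total=1).
Iteration 1: components of {Frame} -> Bearing = 1*2 = 2, Widget = 1*2 = 2.
Iteration 2: components of {Bearing,Widget} -> Nut = 2*4 = 8, Plate = 2*2 = 4, Rod = 2*1 = 2.
Iteration 3: no further components; recursion stops.

Bearing, Frame, Nut, Plate, Rod, Widget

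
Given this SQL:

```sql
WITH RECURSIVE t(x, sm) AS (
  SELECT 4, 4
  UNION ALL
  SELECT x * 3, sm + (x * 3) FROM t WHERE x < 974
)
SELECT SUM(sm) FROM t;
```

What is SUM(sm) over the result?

6544

Base: x=4, sm=4.
Iteration 1: 4 < 974 holds -> x = 4 * 3 = 12, sm = 4 + 12 = 16.
Iteration 2: 12 < 974 holds -> x = 12 * 3 = 36, sm = 16 + 36 = 52.
Iteration 3: 36 < 974 holds -> x = 36 * 3 = 108, sm = 52 + 108 = 160.
Iteration 4: 108 < 974 holds -> x = 108 * 3 = 324, sm = 160 + 324 = 484.
Iteration 5: 324 < 974 holds -> x = 324 * 3 = 972, sm = 484 + 972 = 1456.
Iteration 6: 972 < 974 holds -> x = 972 * 3 = 2916, sm = 1456 + 2916 = 4372.
Iteration 7: 2916 < 974 fails; recursion stops.
SUM(sm) = 4 + 16 + 52 + 160 + 484 + 1456 + 4372 = 6544.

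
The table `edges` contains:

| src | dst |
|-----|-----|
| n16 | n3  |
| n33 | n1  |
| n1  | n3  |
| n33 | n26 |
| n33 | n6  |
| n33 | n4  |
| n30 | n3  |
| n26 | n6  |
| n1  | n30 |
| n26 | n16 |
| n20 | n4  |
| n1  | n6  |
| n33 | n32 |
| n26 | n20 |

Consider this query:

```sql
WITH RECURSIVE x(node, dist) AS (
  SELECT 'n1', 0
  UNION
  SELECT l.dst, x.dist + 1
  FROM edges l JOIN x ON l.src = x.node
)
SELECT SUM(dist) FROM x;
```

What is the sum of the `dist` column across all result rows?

5

Base: (n1, dist=0).
Iteration 1: edges from {n1} -> (n3, dist=1), (n30, dist=1), (n6, dist=1).
Iteration 2: edges from {n3,n30,n6} -> (n3, dist=2).
Iteration 3: no outgoing edges from {n3}; recursion stops.
SUM(dist) = 0 + 1 + 1 + 1 + 2 = 5.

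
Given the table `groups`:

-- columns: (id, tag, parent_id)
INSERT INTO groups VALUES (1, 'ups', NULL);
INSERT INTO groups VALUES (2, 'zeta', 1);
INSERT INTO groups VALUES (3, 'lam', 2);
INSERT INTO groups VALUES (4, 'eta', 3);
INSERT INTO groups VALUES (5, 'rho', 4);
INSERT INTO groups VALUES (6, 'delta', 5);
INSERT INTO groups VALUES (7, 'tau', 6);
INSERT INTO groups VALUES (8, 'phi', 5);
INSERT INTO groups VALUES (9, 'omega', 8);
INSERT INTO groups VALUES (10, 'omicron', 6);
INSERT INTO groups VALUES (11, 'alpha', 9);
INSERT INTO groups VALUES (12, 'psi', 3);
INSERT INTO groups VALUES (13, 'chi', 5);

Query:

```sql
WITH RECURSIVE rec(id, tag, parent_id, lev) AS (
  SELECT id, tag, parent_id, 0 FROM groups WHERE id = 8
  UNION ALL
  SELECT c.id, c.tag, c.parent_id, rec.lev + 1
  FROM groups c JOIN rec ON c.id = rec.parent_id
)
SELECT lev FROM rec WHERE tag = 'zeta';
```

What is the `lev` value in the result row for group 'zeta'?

Base: id=8 (phi), parent_id=5, lev 0.
Iteration 1: join on id=5 -> rho (id 5, parent_id=4, lev 1).
Iteration 2: join on id=4 -> eta (id 4, parent_id=3, lev 2).
Iteration 3: join on id=3 -> lam (id 3, parent_id=2, lev 3).
Iteration 4: join on id=2 -> zeta (id 2, parent_id=1, lev 4).
Iteration 5: join on id=1 -> ups (id 1, parent_id=NULL, lev 5).
Iteration 6: parent_id is NULL; no match; recursion stops.

4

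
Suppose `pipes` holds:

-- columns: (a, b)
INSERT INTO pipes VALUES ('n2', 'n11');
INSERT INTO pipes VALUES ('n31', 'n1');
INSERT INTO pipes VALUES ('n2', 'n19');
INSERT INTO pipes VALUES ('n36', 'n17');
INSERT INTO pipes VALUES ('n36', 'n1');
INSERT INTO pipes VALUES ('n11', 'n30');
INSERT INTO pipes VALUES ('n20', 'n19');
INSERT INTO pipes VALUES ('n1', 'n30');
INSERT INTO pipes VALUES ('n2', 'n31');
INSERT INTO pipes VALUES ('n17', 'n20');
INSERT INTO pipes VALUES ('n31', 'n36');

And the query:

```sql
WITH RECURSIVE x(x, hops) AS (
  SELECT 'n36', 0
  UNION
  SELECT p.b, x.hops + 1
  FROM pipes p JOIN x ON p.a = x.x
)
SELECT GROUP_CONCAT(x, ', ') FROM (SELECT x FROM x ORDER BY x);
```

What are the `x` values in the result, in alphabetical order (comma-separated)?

n1, n17, n19, n20, n30, n36

Base: (n36, hops=0).
Iteration 1: edges from {n36} -> (n1, hops=1), (n17, hops=1).
Iteration 2: edges from {n1,n17} -> (n20, hops=2), (n30, hops=2).
Iteration 3: edges from {n20,n30} -> (n19, hops=3).
Iteration 4: no outgoing edges from {n19}; recursion stops.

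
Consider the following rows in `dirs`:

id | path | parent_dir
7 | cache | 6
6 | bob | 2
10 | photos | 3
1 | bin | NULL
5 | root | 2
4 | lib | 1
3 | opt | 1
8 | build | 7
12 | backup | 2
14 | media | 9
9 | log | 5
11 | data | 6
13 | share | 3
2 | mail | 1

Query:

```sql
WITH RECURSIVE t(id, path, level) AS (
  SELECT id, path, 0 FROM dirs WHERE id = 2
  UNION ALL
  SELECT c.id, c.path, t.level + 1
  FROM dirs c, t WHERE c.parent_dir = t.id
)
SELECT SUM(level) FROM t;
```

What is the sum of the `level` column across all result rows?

15

Base: id=2 (mail) at level 0.
Iteration 1: rows with parent_dir in {2} -> root (id 5, level 1), bob (id 6, level 1), backup (id 12, level 1).
Iteration 2: rows with parent_dir in {5,6,12} -> cache (id 7, level 2), log (id 9, level 2), data (id 11, level 2).
Iteration 3: rows with parent_dir in {7,9,11} -> build (id 8, level 3), media (id 14, level 3).
Iteration 4: no rows with parent_dir in {8,14}; recursion stops.
SUM(level) = 0 + 1 + 1 + 1 + 2 + 2 + 2 + 3 + 3 = 15.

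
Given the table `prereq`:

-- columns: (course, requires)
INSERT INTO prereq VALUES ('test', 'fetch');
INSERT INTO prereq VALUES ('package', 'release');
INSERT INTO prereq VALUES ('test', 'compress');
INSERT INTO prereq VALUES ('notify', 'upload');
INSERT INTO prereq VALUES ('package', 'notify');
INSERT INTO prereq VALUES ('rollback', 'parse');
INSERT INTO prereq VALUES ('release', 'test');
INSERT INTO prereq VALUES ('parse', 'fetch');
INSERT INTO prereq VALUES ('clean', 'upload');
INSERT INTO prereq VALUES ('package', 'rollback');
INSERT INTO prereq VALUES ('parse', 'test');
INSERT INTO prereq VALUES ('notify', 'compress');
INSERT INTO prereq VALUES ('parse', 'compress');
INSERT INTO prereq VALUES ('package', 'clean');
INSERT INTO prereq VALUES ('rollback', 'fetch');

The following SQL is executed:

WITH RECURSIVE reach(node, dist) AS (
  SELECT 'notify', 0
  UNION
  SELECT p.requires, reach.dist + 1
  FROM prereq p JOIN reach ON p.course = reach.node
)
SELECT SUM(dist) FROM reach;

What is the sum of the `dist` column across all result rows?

2

Base: (notify, dist=0).
Iteration 1: edges from {notify} -> (compress, dist=1), (upload, dist=1).
Iteration 2: no outgoing edges from {compress,upload}; recursion stops.
SUM(dist) = 0 + 1 + 1 = 2.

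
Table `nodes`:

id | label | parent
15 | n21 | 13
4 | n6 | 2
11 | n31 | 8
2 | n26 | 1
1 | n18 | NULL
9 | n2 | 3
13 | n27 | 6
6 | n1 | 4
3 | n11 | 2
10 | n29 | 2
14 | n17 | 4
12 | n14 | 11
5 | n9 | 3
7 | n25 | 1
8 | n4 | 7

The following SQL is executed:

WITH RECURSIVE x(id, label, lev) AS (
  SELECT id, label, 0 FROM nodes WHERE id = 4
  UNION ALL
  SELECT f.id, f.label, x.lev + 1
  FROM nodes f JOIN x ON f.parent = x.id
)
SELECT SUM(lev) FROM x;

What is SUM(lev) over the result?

Base: id=4 (n6) at lev 0.
Iteration 1: rows with parent in {4} -> n1 (id 6, lev 1), n17 (id 14, lev 1).
Iteration 2: rows with parent in {6,14} -> n27 (id 13, lev 2).
Iteration 3: rows with parent in {13} -> n21 (id 15, lev 3).
Iteration 4: no rows with parent in {15}; recursion stops.
SUM(lev) = 0 + 1 + 1 + 2 + 3 = 7.

7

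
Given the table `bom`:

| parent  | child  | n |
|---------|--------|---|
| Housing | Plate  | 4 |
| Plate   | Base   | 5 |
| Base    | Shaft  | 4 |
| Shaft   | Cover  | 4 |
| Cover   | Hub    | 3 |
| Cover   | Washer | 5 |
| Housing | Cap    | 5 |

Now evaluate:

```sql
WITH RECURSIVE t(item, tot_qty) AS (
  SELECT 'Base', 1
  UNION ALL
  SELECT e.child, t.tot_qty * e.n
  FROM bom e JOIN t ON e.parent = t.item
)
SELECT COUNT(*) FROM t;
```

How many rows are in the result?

Base: (Base, tot_qty=1).
Iteration 1: components of {Base} -> Shaft = 1*4 = 4.
Iteration 2: components of {Shaft} -> Cover = 4*4 = 16.
Iteration 3: components of {Cover} -> Hub = 16*3 = 48, Washer = 16*5 = 80.
Iteration 4: no further components; recursion stops.
Total rows emitted: 5.

5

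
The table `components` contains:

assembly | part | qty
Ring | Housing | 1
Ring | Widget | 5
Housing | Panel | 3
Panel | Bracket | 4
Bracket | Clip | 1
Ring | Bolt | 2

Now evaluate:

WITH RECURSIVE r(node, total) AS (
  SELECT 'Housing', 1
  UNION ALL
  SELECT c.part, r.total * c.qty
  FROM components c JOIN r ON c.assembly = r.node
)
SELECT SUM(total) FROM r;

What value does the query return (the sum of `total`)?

28

Base: (Housing, total=1).
Iteration 1: components of {Housing} -> Panel = 1*3 = 3.
Iteration 2: components of {Panel} -> Bracket = 3*4 = 12.
Iteration 3: components of {Bracket} -> Clip = 12*1 = 12.
Iteration 4: no further components; recursion stops.
SUM(total) = 1 + 3 + 12 + 12 = 28.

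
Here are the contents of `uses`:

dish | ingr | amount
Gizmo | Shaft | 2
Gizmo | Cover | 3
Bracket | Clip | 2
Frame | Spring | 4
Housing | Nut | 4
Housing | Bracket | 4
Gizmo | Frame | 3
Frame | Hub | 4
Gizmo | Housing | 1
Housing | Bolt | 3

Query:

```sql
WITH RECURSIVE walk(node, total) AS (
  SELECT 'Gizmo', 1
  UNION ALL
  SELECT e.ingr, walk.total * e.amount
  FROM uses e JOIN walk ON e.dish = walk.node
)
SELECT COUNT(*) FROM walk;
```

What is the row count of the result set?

11

Base: (Gizmo, total=1).
Iteration 1: components of {Gizmo} -> Cover = 1*3 = 3, Frame = 1*3 = 3, Housing = 1*1 = 1, Shaft = 1*2 = 2.
Iteration 2: components of {Cover,Frame,Housing,Shaft} -> Bolt = 1*3 = 3, Bracket = 1*4 = 4, Hub = 3*4 = 12, Nut = 1*4 = 4, Spring = 3*4 = 12.
Iteration 3: components of {Bolt,Bracket,Hub,Nut,Spring} -> Clip = 4*2 = 8.
Iteration 4: no further components; recursion stops.
Total rows emitted: 11.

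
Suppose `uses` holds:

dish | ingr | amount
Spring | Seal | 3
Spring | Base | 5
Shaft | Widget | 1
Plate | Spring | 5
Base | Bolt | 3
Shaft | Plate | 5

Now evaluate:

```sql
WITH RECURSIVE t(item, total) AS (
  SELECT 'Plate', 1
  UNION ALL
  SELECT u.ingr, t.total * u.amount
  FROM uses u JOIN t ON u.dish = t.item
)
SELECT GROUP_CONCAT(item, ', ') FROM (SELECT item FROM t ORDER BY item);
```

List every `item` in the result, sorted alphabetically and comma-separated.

Base: (Plate, total=1).
Iteration 1: components of {Plate} -> Spring = 1*5 = 5.
Iteration 2: components of {Spring} -> Base = 5*5 = 25, Seal = 5*3 = 15.
Iteration 3: components of {Base,Seal} -> Bolt = 25*3 = 75.
Iteration 4: no further components; recursion stops.

Base, Bolt, Plate, Seal, Spring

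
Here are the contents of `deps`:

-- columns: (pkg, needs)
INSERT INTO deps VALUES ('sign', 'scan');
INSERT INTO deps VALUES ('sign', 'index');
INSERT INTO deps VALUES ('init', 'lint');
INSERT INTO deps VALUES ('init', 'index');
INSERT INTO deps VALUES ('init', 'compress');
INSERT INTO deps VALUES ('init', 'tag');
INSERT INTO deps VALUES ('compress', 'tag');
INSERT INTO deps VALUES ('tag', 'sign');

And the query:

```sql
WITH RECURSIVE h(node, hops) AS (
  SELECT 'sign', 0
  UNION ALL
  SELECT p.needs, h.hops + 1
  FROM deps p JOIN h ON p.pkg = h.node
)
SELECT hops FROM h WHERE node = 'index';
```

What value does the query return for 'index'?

1

Base: (sign, hops=0).
Iteration 1: edges from {sign} -> (index, hops=1), (scan, hops=1).
Iteration 2: no outgoing edges from {index,scan}; recursion stops.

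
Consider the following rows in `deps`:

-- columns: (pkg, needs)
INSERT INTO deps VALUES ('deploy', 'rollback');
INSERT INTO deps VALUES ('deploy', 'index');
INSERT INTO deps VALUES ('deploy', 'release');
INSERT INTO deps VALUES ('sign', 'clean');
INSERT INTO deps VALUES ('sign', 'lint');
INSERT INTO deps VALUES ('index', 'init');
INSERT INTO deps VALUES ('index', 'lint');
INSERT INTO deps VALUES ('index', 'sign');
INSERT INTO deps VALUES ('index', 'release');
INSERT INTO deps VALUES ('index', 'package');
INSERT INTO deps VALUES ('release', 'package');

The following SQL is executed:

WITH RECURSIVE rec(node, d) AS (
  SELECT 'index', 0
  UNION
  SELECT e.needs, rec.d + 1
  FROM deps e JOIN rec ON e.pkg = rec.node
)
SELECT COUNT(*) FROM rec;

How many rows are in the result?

9

Base: (index, d=0).
Iteration 1: edges from {index} -> (init, d=1), (lint, d=1), (package, d=1), (release, d=1), (sign, d=1).
Iteration 2: edges from {init,lint,package,release,sign} -> (clean, d=2), (lint, d=2), (package, d=2).
Iteration 3: no outgoing edges from {clean,lint,package}; recursion stops.
Total rows emitted: 9.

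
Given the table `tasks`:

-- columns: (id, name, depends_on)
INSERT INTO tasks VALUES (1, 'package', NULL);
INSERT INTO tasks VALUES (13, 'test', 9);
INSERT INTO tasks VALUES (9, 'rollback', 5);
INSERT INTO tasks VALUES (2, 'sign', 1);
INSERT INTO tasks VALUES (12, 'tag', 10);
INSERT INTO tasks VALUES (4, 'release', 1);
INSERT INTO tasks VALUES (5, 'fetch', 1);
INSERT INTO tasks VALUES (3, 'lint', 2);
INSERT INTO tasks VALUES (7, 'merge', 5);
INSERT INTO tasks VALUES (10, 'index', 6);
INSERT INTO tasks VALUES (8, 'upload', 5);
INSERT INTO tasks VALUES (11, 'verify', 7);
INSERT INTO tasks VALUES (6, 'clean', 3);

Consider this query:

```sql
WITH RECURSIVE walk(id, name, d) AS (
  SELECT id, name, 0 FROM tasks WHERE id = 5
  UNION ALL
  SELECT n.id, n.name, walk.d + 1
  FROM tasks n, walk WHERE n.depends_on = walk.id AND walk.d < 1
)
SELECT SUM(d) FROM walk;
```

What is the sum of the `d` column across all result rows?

3

Base: id=5 (fetch) at d 0.
Iteration 1: rows with depends_on in {5} -> merge (id 7, d 1), upload (id 8, d 1), rollback (id 9, d 1).
Iteration 2: d < 1 fails for all current rows; recursion stops.
SUM(d) = 0 + 1 + 1 + 1 = 3.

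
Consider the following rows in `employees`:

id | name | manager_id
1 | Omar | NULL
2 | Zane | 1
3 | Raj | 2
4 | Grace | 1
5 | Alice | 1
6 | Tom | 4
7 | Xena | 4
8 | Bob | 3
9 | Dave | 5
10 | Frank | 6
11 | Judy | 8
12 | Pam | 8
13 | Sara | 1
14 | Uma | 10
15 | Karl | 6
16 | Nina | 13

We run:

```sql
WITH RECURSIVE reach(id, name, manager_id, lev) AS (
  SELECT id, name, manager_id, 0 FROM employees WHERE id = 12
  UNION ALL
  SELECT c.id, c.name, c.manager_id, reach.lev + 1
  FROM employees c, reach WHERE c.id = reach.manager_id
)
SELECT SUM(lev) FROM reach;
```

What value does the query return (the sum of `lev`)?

10

Base: id=12 (Pam), manager_id=8, lev 0.
Iteration 1: join on id=8 -> Bob (id 8, manager_id=3, lev 1).
Iteration 2: join on id=3 -> Raj (id 3, manager_id=2, lev 2).
Iteration 3: join on id=2 -> Zane (id 2, manager_id=1, lev 3).
Iteration 4: join on id=1 -> Omar (id 1, manager_id=NULL, lev 4).
Iteration 5: manager_id is NULL; no match; recursion stops.
SUM(lev) = 0 + 1 + 2 + 3 + 4 = 10.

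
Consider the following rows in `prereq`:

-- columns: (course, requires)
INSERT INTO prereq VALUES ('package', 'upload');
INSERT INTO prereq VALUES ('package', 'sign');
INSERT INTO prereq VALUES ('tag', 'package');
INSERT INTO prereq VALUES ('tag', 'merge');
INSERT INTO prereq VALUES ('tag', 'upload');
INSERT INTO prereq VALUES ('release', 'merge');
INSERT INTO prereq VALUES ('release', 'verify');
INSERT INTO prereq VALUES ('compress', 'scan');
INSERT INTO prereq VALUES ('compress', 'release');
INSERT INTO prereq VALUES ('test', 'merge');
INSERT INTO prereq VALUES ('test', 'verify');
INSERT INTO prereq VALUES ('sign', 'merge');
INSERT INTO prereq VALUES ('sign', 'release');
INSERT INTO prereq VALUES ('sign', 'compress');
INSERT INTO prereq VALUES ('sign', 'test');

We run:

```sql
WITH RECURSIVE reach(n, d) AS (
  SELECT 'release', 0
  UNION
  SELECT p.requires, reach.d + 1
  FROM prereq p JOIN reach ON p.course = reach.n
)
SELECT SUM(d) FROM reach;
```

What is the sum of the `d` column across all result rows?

Base: (release, d=0).
Iteration 1: edges from {release} -> (merge, d=1), (verify, d=1).
Iteration 2: no outgoing edges from {merge,verify}; recursion stops.
SUM(d) = 0 + 1 + 1 = 2.

2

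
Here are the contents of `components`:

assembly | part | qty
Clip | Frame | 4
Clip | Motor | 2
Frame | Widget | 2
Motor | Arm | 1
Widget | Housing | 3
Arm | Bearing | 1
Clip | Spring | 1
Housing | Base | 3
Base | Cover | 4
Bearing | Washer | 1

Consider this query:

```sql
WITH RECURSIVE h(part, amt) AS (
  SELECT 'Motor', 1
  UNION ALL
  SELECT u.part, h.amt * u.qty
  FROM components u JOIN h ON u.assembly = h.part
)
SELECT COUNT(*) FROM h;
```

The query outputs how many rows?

4

Base: (Motor, amt=1).
Iteration 1: components of {Motor} -> Arm = 1*1 = 1.
Iteration 2: components of {Arm} -> Bearing = 1*1 = 1.
Iteration 3: components of {Bearing} -> Washer = 1*1 = 1.
Iteration 4: no further components; recursion stops.
Total rows emitted: 4.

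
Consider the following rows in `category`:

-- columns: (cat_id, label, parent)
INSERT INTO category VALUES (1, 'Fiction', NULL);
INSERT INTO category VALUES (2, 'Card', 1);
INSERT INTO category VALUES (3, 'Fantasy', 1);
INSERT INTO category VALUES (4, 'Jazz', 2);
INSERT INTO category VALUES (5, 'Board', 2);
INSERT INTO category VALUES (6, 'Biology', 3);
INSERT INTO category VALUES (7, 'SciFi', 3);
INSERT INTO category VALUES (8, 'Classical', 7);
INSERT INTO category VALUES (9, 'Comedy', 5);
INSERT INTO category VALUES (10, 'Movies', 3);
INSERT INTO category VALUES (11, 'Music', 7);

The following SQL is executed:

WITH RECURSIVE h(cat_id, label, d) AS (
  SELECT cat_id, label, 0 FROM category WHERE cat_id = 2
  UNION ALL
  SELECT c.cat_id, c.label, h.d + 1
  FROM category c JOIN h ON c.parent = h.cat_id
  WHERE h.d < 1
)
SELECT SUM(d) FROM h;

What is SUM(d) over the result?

Base: cat_id=2 (Card) at d 0.
Iteration 1: rows with parent in {2} -> Jazz (id 4, d 1), Board (id 5, d 1).
Iteration 2: d < 1 fails for all current rows; recursion stops.
SUM(d) = 0 + 1 + 1 = 2.

2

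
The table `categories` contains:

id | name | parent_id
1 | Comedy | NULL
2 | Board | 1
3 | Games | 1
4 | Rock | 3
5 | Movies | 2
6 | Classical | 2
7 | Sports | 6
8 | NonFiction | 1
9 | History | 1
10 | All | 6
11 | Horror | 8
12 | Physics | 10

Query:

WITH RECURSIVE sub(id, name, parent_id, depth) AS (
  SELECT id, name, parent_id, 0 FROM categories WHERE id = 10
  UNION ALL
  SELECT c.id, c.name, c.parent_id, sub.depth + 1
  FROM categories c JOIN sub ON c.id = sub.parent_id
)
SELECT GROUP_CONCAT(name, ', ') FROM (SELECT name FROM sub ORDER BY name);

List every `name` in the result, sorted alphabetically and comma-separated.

All, Board, Classical, Comedy

Base: id=10 (All), parent_id=6, depth 0.
Iteration 1: join on id=6 -> Classical (id 6, parent_id=2, depth 1).
Iteration 2: join on id=2 -> Board (id 2, parent_id=1, depth 2).
Iteration 3: join on id=1 -> Comedy (id 1, parent_id=NULL, depth 3).
Iteration 4: parent_id is NULL; no match; recursion stops.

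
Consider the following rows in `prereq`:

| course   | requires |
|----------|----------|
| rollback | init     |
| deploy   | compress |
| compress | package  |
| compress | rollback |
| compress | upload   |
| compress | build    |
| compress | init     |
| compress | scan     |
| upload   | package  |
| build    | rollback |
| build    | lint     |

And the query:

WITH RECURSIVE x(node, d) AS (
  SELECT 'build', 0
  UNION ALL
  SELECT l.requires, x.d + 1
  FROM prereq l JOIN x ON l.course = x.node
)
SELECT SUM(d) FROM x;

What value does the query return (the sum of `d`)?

Base: (build, d=0).
Iteration 1: edges from {build} -> (lint, d=1), (rollback, d=1).
Iteration 2: edges from {lint,rollback} -> (init, d=2).
Iteration 3: no outgoing edges from {init}; recursion stops.
SUM(d) = 0 + 1 + 1 + 2 = 4.

4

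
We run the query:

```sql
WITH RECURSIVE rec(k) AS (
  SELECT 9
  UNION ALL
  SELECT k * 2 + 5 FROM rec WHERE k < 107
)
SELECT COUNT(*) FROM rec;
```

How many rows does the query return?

Base: k=9.
Iteration 1: 9 < 107 holds -> k = 9 * 2 + 5 = 23.
Iteration 2: 23 < 107 holds -> k = 23 * 2 + 5 = 51.
Iteration 3: 51 < 107 holds -> k = 51 * 2 + 5 = 107.
Iteration 4: 107 < 107 fails; recursion stops.
Total rows emitted: 4.

4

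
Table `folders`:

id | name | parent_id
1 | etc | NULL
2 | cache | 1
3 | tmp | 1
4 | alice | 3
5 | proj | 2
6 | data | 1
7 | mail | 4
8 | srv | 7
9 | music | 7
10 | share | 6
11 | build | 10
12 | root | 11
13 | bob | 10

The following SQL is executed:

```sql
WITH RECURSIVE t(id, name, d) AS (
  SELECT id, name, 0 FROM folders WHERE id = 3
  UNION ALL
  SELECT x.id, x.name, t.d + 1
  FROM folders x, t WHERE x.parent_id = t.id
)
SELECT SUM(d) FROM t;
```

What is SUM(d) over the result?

9

Base: id=3 (tmp) at d 0.
Iteration 1: rows with parent_id in {3} -> alice (id 4, d 1).
Iteration 2: rows with parent_id in {4} -> mail (id 7, d 2).
Iteration 3: rows with parent_id in {7} -> srv (id 8, d 3), music (id 9, d 3).
Iteration 4: no rows with parent_id in {8,9}; recursion stops.
SUM(d) = 0 + 1 + 2 + 3 + 3 = 9.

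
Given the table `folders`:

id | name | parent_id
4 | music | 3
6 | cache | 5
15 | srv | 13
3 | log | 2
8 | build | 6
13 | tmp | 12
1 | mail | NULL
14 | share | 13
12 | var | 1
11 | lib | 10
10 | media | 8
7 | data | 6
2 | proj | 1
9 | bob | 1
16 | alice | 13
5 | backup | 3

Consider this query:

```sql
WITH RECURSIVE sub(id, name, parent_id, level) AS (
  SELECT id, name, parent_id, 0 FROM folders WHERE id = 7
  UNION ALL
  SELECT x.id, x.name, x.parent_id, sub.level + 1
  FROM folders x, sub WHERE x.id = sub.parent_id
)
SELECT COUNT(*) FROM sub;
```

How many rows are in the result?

6

Base: id=7 (data), parent_id=6, level 0.
Iteration 1: join on id=6 -> cache (id 6, parent_id=5, level 1).
Iteration 2: join on id=5 -> backup (id 5, parent_id=3, level 2).
Iteration 3: join on id=3 -> log (id 3, parent_id=2, level 3).
Iteration 4: join on id=2 -> proj (id 2, parent_id=1, level 4).
Iteration 5: join on id=1 -> mail (id 1, parent_id=NULL, level 5).
Iteration 6: parent_id is NULL; no match; recursion stops.
Total rows emitted: 6.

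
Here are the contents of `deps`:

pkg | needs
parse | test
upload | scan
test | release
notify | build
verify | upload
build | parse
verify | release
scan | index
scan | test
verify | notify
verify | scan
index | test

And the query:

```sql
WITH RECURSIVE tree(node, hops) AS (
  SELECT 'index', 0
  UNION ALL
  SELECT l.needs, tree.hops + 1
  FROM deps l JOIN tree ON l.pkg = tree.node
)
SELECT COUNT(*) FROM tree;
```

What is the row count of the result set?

Base: (index, hops=0).
Iteration 1: edges from {index} -> (test, hops=1).
Iteration 2: edges from {test} -> (release, hops=2).
Iteration 3: no outgoing edges from {release}; recursion stops.
Total rows emitted: 3.

3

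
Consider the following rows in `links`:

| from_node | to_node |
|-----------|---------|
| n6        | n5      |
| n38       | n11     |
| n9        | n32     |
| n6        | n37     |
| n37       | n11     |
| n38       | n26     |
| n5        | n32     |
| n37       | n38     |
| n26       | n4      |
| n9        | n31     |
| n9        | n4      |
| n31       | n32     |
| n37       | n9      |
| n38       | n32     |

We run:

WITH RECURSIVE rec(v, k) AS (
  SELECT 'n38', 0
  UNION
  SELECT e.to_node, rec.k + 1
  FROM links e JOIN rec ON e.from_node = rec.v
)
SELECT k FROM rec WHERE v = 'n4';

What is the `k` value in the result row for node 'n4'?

2

Base: (n38, k=0).
Iteration 1: edges from {n38} -> (n11, k=1), (n26, k=1), (n32, k=1).
Iteration 2: edges from {n11,n26,n32} -> (n4, k=2).
Iteration 3: no outgoing edges from {n4}; recursion stops.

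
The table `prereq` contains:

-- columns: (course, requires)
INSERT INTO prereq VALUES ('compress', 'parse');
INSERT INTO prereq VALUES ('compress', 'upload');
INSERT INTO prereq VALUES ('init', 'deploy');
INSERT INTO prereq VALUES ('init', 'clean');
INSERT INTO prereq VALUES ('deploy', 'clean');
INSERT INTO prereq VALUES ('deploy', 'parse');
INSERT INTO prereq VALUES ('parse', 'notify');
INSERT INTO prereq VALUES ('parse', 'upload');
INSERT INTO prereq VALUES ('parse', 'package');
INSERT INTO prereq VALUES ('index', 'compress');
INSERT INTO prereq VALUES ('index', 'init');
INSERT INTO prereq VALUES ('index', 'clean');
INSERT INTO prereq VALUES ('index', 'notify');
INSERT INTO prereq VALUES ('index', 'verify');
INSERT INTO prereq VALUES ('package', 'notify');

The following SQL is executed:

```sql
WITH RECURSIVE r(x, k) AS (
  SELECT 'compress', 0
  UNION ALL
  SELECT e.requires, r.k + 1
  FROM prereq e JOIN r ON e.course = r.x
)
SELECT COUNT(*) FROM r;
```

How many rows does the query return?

7

Base: (compress, k=0).
Iteration 1: edges from {compress} -> (parse, k=1), (upload, k=1).
Iteration 2: edges from {parse,upload} -> (notify, k=2), (package, k=2), (upload, k=2).
Iteration 3: edges from {notify,package,upload} -> (notify, k=3).
Iteration 4: no outgoing edges from {notify}; recursion stops.
Total rows emitted: 7.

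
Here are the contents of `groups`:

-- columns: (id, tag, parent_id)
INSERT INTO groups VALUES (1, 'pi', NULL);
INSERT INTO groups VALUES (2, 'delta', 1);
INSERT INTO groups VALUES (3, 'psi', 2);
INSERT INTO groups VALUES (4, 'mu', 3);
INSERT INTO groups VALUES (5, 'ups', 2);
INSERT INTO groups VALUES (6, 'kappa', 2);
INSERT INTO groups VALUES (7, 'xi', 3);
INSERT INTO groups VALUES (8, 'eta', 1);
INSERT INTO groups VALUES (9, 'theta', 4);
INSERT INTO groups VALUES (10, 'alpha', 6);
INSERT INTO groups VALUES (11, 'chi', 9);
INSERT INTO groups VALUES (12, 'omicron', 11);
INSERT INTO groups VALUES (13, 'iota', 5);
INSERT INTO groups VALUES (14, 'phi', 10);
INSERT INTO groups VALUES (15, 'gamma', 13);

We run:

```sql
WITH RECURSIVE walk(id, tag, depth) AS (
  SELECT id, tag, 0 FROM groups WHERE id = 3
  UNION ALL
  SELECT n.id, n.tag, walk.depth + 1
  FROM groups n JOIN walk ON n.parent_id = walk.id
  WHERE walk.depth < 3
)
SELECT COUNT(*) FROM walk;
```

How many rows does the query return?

Base: id=3 (psi) at depth 0.
Iteration 1: rows with parent_id in {3} -> mu (id 4, depth 1), xi (id 7, depth 1).
Iteration 2: rows with parent_id in {4,7} -> theta (id 9, depth 2).
Iteration 3: rows with parent_id in {9} -> chi (id 11, depth 3).
Iteration 4: depth < 3 fails for all current rows; recursion stops.
Total rows emitted: 5.

5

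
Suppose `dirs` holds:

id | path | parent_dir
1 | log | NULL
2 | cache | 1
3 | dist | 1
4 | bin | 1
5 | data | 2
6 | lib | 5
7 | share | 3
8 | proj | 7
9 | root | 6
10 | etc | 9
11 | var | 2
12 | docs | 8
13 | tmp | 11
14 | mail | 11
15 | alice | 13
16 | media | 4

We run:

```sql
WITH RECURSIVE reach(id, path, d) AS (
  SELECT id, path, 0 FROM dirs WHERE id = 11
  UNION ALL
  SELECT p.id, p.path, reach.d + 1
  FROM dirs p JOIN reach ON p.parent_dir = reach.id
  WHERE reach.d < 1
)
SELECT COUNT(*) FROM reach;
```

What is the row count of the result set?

Base: id=11 (var) at d 0.
Iteration 1: rows with parent_dir in {11} -> tmp (id 13, d 1), mail (id 14, d 1).
Iteration 2: d < 1 fails for all current rows; recursion stops.
Total rows emitted: 3.

3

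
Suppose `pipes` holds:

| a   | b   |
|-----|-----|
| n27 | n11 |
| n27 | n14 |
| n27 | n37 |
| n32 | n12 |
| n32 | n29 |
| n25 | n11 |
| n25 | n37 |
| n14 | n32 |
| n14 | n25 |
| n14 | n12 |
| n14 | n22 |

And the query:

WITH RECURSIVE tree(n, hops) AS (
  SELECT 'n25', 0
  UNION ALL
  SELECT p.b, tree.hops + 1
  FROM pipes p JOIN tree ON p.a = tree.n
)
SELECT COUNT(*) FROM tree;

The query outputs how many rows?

3

Base: (n25, hops=0).
Iteration 1: edges from {n25} -> (n11, hops=1), (n37, hops=1).
Iteration 2: no outgoing edges from {n11,n37}; recursion stops.
Total rows emitted: 3.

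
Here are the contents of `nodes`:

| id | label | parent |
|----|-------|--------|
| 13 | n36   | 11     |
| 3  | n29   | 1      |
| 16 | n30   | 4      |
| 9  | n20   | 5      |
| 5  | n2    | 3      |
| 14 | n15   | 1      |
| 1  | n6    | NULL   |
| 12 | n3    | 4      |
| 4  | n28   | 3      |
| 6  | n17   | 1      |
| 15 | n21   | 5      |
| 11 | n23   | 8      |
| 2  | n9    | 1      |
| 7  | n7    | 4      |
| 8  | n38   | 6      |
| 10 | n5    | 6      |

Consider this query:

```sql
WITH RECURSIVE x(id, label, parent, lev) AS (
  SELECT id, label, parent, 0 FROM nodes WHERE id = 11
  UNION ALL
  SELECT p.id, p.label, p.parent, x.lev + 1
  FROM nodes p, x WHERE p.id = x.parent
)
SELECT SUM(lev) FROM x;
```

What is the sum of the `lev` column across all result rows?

6

Base: id=11 (n23), parent=8, lev 0.
Iteration 1: join on id=8 -> n38 (id 8, parent=6, lev 1).
Iteration 2: join on id=6 -> n17 (id 6, parent=1, lev 2).
Iteration 3: join on id=1 -> n6 (id 1, parent=NULL, lev 3).
Iteration 4: parent is NULL; no match; recursion stops.
SUM(lev) = 0 + 1 + 2 + 3 = 6.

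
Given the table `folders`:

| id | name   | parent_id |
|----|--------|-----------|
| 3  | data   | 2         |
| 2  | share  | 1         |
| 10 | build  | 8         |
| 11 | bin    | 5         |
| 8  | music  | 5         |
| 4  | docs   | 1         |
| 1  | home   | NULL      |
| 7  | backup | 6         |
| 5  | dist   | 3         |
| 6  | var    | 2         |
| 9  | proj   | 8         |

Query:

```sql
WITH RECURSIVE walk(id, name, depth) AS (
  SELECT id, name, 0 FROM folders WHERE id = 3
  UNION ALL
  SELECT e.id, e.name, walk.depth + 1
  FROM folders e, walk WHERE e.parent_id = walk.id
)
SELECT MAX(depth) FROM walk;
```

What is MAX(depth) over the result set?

3

Base: id=3 (data) at depth 0.
Iteration 1: rows with parent_id in {3} -> dist (id 5, depth 1).
Iteration 2: rows with parent_id in {5} -> music (id 8, depth 2), bin (id 11, depth 2).
Iteration 3: rows with parent_id in {8,11} -> proj (id 9, depth 3), build (id 10, depth 3).
Iteration 4: no rows with parent_id in {9,10}; recursion stops.
depth values: 0, 1, 2, 2, 3, 3; the maximum is 3.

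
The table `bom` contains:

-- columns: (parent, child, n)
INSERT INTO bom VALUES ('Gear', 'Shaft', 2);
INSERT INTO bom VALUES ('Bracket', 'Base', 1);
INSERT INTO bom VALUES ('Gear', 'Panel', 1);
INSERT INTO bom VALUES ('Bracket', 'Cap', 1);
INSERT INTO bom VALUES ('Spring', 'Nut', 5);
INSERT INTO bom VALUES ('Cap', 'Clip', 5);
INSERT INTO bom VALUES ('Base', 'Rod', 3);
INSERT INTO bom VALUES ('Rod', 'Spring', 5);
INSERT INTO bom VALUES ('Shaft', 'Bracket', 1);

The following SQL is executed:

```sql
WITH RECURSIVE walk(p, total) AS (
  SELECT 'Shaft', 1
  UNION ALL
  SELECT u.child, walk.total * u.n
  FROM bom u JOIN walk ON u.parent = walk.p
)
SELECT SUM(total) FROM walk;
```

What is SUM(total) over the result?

102

Base: (Shaft, total=1).
Iteration 1: components of {Shaft} -> Bracket = 1*1 = 1.
Iteration 2: components of {Bracket} -> Base = 1*1 = 1, Cap = 1*1 = 1.
Iteration 3: components of {Base,Cap} -> Clip = 1*5 = 5, Rod = 1*3 = 3.
Iteration 4: components of {Clip,Rod} -> Spring = 3*5 = 15.
Iteration 5: components of {Spring} -> Nut = 15*5 = 75.
Iteration 6: no further components; recursion stops.
SUM(total) = 1 + 1 + 1 + 1 + 3 + 5 + 15 + 75 = 102.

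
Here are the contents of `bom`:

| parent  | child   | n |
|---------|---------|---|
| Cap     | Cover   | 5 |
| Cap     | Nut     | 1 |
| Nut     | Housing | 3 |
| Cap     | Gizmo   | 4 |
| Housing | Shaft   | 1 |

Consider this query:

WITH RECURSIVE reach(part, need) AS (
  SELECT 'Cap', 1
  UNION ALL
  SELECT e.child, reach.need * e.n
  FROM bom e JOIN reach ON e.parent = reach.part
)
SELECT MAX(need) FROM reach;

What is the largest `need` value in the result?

5

Base: (Cap, need=1).
Iteration 1: components of {Cap} -> Cover = 1*5 = 5, Gizmo = 1*4 = 4, Nut = 1*1 = 1.
Iteration 2: components of {Cover,Gizmo,Nut} -> Housing = 1*3 = 3.
Iteration 3: components of {Housing} -> Shaft = 3*1 = 3.
Iteration 4: no further components; recursion stops.
need values: 1, 5, 1, 4, 3, 3; the maximum is 5.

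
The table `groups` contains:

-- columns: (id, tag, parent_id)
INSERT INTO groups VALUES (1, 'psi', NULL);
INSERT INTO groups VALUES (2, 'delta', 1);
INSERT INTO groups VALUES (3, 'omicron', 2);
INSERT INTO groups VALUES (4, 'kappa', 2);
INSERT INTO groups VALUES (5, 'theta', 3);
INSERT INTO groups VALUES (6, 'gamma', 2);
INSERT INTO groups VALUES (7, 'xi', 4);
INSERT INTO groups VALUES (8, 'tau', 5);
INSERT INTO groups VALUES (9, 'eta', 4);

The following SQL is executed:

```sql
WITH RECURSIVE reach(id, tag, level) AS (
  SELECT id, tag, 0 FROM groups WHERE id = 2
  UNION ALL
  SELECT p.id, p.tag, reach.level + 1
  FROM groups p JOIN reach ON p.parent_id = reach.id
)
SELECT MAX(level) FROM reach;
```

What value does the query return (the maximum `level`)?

Base: id=2 (delta) at level 0.
Iteration 1: rows with parent_id in {2} -> omicron (id 3, level 1), kappa (id 4, level 1), gamma (id 6, level 1).
Iteration 2: rows with parent_id in {3,4,6} -> theta (id 5, level 2), xi (id 7, level 2), eta (id 9, level 2).
Iteration 3: rows with parent_id in {5,7,9} -> tau (id 8, level 3).
Iteration 4: no rows with parent_id in {8}; recursion stops.
level values: 0, 1, 1, 1, 2, 2, 2, 3; the maximum is 3.

3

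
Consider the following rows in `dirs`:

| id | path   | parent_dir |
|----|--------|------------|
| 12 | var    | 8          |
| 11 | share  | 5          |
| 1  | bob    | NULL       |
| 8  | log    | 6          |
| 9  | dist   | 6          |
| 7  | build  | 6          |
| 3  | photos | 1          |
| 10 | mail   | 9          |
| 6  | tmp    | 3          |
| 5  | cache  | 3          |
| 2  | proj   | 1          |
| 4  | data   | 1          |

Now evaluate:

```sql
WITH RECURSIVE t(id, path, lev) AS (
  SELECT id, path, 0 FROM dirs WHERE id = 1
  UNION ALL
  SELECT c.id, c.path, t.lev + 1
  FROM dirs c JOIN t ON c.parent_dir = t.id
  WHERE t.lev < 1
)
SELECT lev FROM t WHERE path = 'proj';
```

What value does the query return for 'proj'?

1

Base: id=1 (bob) at lev 0.
Iteration 1: rows with parent_dir in {1} -> proj (id 2, lev 1), photos (id 3, lev 1), data (id 4, lev 1).
Iteration 2: lev < 1 fails for all current rows; recursion stops.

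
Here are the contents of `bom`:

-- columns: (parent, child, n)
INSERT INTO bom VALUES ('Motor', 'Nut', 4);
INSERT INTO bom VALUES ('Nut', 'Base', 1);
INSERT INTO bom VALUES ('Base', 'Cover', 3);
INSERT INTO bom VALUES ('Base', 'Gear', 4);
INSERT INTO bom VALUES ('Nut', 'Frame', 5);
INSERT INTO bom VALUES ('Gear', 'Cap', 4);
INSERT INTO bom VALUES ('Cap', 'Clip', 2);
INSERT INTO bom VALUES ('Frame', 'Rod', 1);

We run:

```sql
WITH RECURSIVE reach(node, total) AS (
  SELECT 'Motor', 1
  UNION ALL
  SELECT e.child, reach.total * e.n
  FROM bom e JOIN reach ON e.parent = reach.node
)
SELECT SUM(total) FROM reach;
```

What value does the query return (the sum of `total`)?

Base: (Motor, total=1).
Iteration 1: components of {Motor} -> Nut = 1*4 = 4.
Iteration 2: components of {Nut} -> Base = 4*1 = 4, Frame = 4*5 = 20.
Iteration 3: components of {Base,Frame} -> Cover = 4*3 = 12, Gear = 4*4 = 16, Rod = 20*1 = 20.
Iteration 4: components of {Cover,Gear,Rod} -> Cap = 16*4 = 64.
Iteration 5: components of {Cap} -> Clip = 64*2 = 128.
Iteration 6: no further components; recursion stops.
SUM(total) = 1 + 4 + 4 + 20 + 12 + 16 + 20 + 64 + 128 = 269.

269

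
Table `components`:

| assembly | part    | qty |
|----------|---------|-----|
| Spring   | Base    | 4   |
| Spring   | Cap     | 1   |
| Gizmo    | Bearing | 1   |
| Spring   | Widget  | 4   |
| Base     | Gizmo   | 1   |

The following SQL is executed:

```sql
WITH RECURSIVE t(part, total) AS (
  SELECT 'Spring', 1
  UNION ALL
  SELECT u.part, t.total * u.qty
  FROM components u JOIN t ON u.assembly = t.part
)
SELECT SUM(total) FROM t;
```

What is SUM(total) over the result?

18

Base: (Spring, total=1).
Iteration 1: components of {Spring} -> Base = 1*4 = 4, Cap = 1*1 = 1, Widget = 1*4 = 4.
Iteration 2: components of {Base,Cap,Widget} -> Gizmo = 4*1 = 4.
Iteration 3: components of {Gizmo} -> Bearing = 4*1 = 4.
Iteration 4: no further components; recursion stops.
SUM(total) = 1 + 4 + 4 + 1 + 4 + 4 = 18.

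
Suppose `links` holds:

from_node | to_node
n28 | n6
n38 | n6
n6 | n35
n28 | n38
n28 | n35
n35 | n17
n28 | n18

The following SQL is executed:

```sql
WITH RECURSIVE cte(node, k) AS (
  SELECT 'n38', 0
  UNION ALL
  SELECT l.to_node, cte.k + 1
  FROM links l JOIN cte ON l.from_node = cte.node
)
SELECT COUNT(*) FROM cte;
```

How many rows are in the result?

4

Base: (n38, k=0).
Iteration 1: edges from {n38} -> (n6, k=1).
Iteration 2: edges from {n6} -> (n35, k=2).
Iteration 3: edges from {n35} -> (n17, k=3).
Iteration 4: no outgoing edges from {n17}; recursion stops.
Total rows emitted: 4.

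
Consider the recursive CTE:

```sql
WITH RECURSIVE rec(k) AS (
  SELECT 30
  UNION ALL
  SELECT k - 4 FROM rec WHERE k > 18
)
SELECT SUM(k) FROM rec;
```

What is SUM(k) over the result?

Base: k=30.
Iteration 1: 30 > 18 holds -> k = 30 - 4 = 26.
Iteration 2: 26 > 18 holds -> k = 26 - 4 = 22.
Iteration 3: 22 > 18 holds -> k = 22 - 4 = 18.
Iteration 4: 18 > 18 fails; recursion stops.
SUM(k) = 30 + 26 + 22 + 18 = 96.

96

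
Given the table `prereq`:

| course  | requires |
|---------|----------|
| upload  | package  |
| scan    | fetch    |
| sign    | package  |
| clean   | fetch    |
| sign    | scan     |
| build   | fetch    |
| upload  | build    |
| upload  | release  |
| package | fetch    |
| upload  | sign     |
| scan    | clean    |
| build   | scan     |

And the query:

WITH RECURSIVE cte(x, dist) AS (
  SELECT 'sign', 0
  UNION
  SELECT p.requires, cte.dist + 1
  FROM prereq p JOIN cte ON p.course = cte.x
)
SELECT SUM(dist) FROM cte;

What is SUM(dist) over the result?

9

Base: (sign, dist=0).
Iteration 1: edges from {sign} -> (package, dist=1), (scan, dist=1).
Iteration 2: edges from {package,scan} -> (clean, dist=2), (fetch, dist=2). [UNION drops 1 duplicate row(s)]
Iteration 3: edges from {clean,fetch} -> (fetch, dist=3).
Iteration 4: no outgoing edges from {fetch}; recursion stops.
SUM(dist) = 0 + 1 + 1 + 2 + 2 + 3 = 9.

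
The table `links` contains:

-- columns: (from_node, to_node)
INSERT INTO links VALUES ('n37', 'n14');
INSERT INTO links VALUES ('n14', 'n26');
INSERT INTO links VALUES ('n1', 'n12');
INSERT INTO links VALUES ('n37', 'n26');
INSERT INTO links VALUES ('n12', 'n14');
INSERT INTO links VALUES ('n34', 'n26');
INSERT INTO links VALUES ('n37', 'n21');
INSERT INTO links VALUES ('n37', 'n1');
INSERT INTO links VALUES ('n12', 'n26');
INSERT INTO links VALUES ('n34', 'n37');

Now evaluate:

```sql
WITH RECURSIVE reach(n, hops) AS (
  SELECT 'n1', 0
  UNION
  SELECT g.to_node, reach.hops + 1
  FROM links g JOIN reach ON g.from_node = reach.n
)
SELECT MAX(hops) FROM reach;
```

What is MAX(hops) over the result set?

Base: (n1, hops=0).
Iteration 1: edges from {n1} -> (n12, hops=1).
Iteration 2: edges from {n12} -> (n14, hops=2), (n26, hops=2).
Iteration 3: edges from {n14,n26} -> (n26, hops=3).
Iteration 4: no outgoing edges from {n26}; recursion stops.
hops values: 0, 1, 2, 2, 3; the maximum is 3.

3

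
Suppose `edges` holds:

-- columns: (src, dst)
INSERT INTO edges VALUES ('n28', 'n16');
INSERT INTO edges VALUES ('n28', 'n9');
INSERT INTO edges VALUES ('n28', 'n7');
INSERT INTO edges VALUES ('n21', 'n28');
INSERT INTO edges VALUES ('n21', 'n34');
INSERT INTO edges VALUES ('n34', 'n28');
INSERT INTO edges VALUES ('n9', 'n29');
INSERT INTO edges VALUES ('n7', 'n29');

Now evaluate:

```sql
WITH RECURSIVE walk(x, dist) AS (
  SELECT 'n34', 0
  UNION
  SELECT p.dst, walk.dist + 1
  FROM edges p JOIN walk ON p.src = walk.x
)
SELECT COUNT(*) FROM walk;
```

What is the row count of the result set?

Base: (n34, dist=0).
Iteration 1: edges from {n34} -> (n28, dist=1).
Iteration 2: edges from {n28} -> (n16, dist=2), (n7, dist=2), (n9, dist=2).
Iteration 3: edges from {n16,n7,n9} -> (n29, dist=3). [UNION drops 1 duplicate row(s)]
Iteration 4: no outgoing edges from {n29}; recursion stops.
Total rows emitted: 6.

6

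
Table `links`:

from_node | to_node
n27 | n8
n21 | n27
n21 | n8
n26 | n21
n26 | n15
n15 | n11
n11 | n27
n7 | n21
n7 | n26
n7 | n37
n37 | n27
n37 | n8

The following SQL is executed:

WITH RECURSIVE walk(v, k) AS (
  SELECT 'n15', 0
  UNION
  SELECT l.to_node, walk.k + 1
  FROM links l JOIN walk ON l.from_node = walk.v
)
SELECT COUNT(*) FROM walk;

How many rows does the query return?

Base: (n15, k=0).
Iteration 1: edges from {n15} -> (n11, k=1).
Iteration 2: edges from {n11} -> (n27, k=2).
Iteration 3: edges from {n27} -> (n8, k=3).
Iteration 4: no outgoing edges from {n8}; recursion stops.
Total rows emitted: 4.

4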